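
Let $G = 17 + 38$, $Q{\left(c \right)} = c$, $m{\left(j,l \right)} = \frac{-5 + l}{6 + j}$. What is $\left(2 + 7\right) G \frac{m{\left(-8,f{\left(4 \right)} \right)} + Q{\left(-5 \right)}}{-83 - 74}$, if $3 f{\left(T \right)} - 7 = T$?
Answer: $\frac{2145}{157} \approx 13.662$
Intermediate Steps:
$f{\left(T \right)} = \frac{7}{3} + \frac{T}{3}$
$m{\left(j,l \right)} = \frac{-5 + l}{6 + j}$
$G = 55$
$\left(2 + 7\right) G \frac{m{\left(-8,f{\left(4 \right)} \right)} + Q{\left(-5 \right)}}{-83 - 74} = \left(2 + 7\right) 55 \frac{\frac{-5 + \left(\frac{7}{3} + \frac{1}{3} \cdot 4\right)}{6 - 8} - 5}{-83 - 74} = 9 \cdot 55 \frac{\frac{-5 + \left(\frac{7}{3} + \frac{4}{3}\right)}{-2} - 5}{-157} = 495 \left(- \frac{-5 + \frac{11}{3}}{2} - 5\right) \left(- \frac{1}{157}\right) = 495 \left(\left(- \frac{1}{2}\right) \left(- \frac{4}{3}\right) - 5\right) \left(- \frac{1}{157}\right) = 495 \left(\frac{2}{3} - 5\right) \left(- \frac{1}{157}\right) = 495 \left(\left(- \frac{13}{3}\right) \left(- \frac{1}{157}\right)\right) = 495 \cdot \frac{13}{471} = \frac{2145}{157}$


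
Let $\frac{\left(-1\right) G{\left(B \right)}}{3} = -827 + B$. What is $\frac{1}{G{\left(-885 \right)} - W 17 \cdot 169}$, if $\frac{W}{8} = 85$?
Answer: $- \frac{1}{1948504} \approx -5.1321 \cdot 10^{-7}$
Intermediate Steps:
$W = 680$ ($W = 8 \cdot 85 = 680$)
$G{\left(B \right)} = 2481 - 3 B$ ($G{\left(B \right)} = - 3 \left(-827 + B\right) = 2481 - 3 B$)
$\frac{1}{G{\left(-885 \right)} - W 17 \cdot 169} = \frac{1}{\left(2481 - -2655\right) - 680 \cdot 17 \cdot 169} = \frac{1}{\left(2481 + 2655\right) - 11560 \cdot 169} = \frac{1}{5136 - 1953640} = \frac{1}{-1948504} = - \frac{1}{1948504}$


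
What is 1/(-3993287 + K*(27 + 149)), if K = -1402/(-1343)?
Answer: -1343/5362737689 ≈ -2.5043e-7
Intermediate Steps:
K = 1402/1343 (K = -1402*(-1/1343) = 1402/1343 ≈ 1.0439)
1/(-3993287 + K*(27 + 149)) = 1/(-3993287 + 1402*(27 + 149)/1343) = 1/(-3993287 + (1402/1343)*176) = 1/(-3993287 + 246752/1343) = 1/(-5362737689/1343) = -1343/5362737689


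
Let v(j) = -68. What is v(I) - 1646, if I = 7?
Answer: -1714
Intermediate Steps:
v(I) - 1646 = -68 - 1646 = -1714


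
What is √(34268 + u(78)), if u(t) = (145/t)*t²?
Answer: √45578 ≈ 213.49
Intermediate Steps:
u(t) = 145*t
√(34268 + u(78)) = √(34268 + 145*78) = √(34268 + 11310) = √45578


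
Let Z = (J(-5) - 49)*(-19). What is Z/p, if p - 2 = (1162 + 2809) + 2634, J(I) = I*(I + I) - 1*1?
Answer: 0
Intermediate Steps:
J(I) = -1 + 2*I² (J(I) = I*(2*I) - 1 = 2*I² - 1 = -1 + 2*I²)
Z = 0 (Z = ((-1 + 2*(-5)²) - 49)*(-19) = ((-1 + 2*25) - 49)*(-19) = ((-1 + 50) - 49)*(-19) = (49 - 49)*(-19) = 0*(-19) = 0)
p = 6607 (p = 2 + ((1162 + 2809) + 2634) = 2 + (3971 + 2634) = 2 + 6605 = 6607)
Z/p = 0/6607 = 0*(1/6607) = 0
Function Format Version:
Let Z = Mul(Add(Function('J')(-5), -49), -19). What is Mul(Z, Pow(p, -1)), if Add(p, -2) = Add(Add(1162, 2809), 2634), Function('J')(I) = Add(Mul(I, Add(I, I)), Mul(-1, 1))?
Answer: 0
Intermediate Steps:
Function('J')(I) = Add(-1, Mul(2, Pow(I, 2))) (Function('J')(I) = Add(Mul(I, Mul(2, I)), -1) = Add(Mul(2, Pow(I, 2)), -1) = Add(-1, Mul(2, Pow(I, 2))))
Z = 0 (Z = Mul(Add(Add(-1, Mul(2, Pow(-5, 2))), -49), -19) = Mul(Add(Add(-1, Mul(2, 25)), -49), -19) = Mul(Add(Add(-1, 50), -49), -19) = Mul(Add(49, -49), -19) = Mul(0, -19) = 0)
p = 6607 (p = Add(2, Add(Add(1162, 2809), 2634)) = Add(2, Add(3971, 2634)) = Add(2, 6605) = 6607)
Mul(Z, Pow(p, -1)) = Mul(0, Pow(6607, -1)) = Mul(0, Rational(1, 6607)) = 0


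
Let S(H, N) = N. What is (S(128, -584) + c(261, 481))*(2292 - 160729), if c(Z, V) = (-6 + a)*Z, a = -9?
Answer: 712808063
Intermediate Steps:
c(Z, V) = -15*Z (c(Z, V) = (-6 - 9)*Z = -15*Z)
(S(128, -584) + c(261, 481))*(2292 - 160729) = (-584 - 15*261)*(2292 - 160729) = (-584 - 3915)*(-158437) = -4499*(-158437) = 712808063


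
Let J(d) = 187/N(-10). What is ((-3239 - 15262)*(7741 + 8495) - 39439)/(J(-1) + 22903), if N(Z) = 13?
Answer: -3905481775/297926 ≈ -13109.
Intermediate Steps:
J(d) = 187/13
((-3239 - 15262)*(7741 + 8495) - 39439)/(J(-1) + 22903) = ((-3239 - 15262)*(7741 + 8495) - 39439)/(187/13 + 22903) = (-18501*16236 - 39439)/(297926/13) = (-300382236 - 39439)*(13/297926) = -300421675*13/297926 = -3905481775/297926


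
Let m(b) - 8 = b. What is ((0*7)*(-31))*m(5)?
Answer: 0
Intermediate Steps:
m(b) = 8 + b
((0*7)*(-31))*m(5) = ((0*7)*(-31))*(8 + 5) = (0*(-31))*13 = 0*13 = 0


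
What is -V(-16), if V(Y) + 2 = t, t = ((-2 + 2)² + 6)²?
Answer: -34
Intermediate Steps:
t = 36 (t = (0² + 6)² = (0 + 6)² = 6² = 36)
V(Y) = 34 (V(Y) = -2 + 36 = 34)
-V(-16) = -1*34 = -34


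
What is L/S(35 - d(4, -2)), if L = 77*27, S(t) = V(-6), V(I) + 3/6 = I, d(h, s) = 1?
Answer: -4158/13 ≈ -319.85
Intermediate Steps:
V(I) = -1/2 + I
S(t) = -13/2 (S(t) = -1/2 - 6 = -13/2)
L = 2079
L/S(35 - d(4, -2)) = 2079/(-13/2) = 2079*(-2/13) = -4158/13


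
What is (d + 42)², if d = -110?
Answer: 4624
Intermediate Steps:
(d + 42)² = (-110 + 42)² = (-68)² = 4624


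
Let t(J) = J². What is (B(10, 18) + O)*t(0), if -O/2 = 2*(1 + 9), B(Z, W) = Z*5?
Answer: 0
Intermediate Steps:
B(Z, W) = 5*Z
O = -40 (O = -4*(1 + 9) = -4*10 = -2*20 = -40)
(B(10, 18) + O)*t(0) = (5*10 - 40)*0² = (50 - 40)*0 = 10*0 = 0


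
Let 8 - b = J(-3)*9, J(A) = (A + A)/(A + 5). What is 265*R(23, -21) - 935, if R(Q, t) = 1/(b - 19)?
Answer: -14695/16 ≈ -918.44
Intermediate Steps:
J(A) = 2*A/(5 + A) (J(A) = (2*A)/(5 + A) = 2*A/(5 + A))
b = 35 (b = 8 - 2*(-3)/(5 - 3)*9 = 8 - 2*(-3)/2*9 = 8 - 2*(-3)*(½)*9 = 8 - (-3)*9 = 8 - 1*(-27) = 8 + 27 = 35)
R(Q, t) = 1/16 (R(Q, t) = 1/(35 - 19) = 1/16)
265*R(23, -21) - 935 = 265*(1/16) - 935 = 265/16 - 935 = -14695/16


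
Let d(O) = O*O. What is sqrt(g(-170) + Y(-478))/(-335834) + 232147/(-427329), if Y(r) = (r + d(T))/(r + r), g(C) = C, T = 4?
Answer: -232147/427329 - I*sqrt(38731862)/160528652 ≈ -0.54325 - 3.8769e-5*I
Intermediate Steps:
d(O) = O**2
Y(r) = (16 + r)/(2*r) (Y(r) = (r + 4**2)/(r + r) = (r + 16)/((2*r)) = (16 + r)*(1/(2*r)) = (16 + r)/(2*r))
sqrt(g(-170) + Y(-478))/(-335834) + 232147/(-427329) = sqrt(-170 + (1/2)*(16 - 478)/(-478))/(-335834) + 232147/(-427329) = sqrt(-170 + (1/2)*(-1/478)*(-462))*(-1/335834) + 232147*(-1/427329) = sqrt(-170 + 231/478)*(-1/335834) - 232147/427329 = sqrt(-81029/478)*(-1/335834) - 232147/427329 = (I*sqrt(38731862)/478)*(-1/335834) - 232147/427329 = -I*sqrt(38731862)/160528652 - 232147/427329 = -232147/427329 - I*sqrt(38731862)/160528652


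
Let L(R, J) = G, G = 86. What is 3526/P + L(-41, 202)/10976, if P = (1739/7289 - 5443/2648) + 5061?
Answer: 10207886086971/14483672767088 ≈ 0.70479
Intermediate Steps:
L(R, J) = 86
P = 2639153201/521656 (P = (1739*(1/7289) - 5443*1/2648) + 5061 = (47/197 - 5443/2648) + 5061 = -947815/521656 + 5061 = 2639153201/521656 ≈ 5059.2)
3526/P + L(-41, 202)/10976 = 3526/(2639153201/521656) + 86/10976 = 3526*(521656/2639153201) + 86*(1/10976) = 1839359056/2639153201 + 43/5488 = 10207886086971/14483672767088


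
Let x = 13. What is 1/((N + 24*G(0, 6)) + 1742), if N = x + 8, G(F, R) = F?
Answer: 1/1763 ≈ 0.00056721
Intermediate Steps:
N = 21 (N = 13 + 8 = 21)
1/((N + 24*G(0, 6)) + 1742) = 1/((21 + 24*0) + 1742) = 1/((21 + 0) + 1742) = 1/(21 + 1742) = 1/1763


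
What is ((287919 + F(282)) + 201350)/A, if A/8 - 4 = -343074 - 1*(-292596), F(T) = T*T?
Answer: -568793/403792 ≈ -1.4086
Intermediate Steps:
F(T) = T**2
A = -403792 (A = 32 + 8*(-343074 - 1*(-292596)) = 32 + 8*(-343074 + 292596) = 32 + 8*(-50478) = 32 - 403824 = -403792)
((287919 + F(282)) + 201350)/A = ((287919 + 282**2) + 201350)/(-403792) = ((287919 + 79524) + 201350)*(-1/403792) = (367443 + 201350)*(-1/403792) = 568793*(-1/403792) = -568793/403792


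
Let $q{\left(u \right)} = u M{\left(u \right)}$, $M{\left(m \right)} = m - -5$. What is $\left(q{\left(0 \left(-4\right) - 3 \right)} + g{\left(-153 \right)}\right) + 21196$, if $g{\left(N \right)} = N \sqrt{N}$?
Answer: $21190 - 459 i \sqrt{17} \approx 21190.0 - 1892.5 i$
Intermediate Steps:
$M{\left(m \right)} = 5 + m$ ($M{\left(m \right)} = m + 5 = 5 + m$)
$q{\left(u \right)} = u \left(5 + u\right)$
$g{\left(N \right)} = N^{\frac{3}{2}}$
$\left(q{\left(0 \left(-4\right) - 3 \right)} + g{\left(-153 \right)}\right) + 21196 = \left(\left(0 \left(-4\right) - 3\right) \left(5 + \left(0 \left(-4\right) - 3\right)\right) + \left(-153\right)^{\frac{3}{2}}\right) + 21196 = \left(\left(0 - 3\right) \left(5 + \left(0 - 3\right)\right) - 459 i \sqrt{17}\right) + 21196 = \left(- 3 \left(5 - 3\right) - 459 i \sqrt{17}\right) + 21196 = \left(\left(-3\right) 2 - 459 i \sqrt{17}\right) + 21196 = \left(-6 - 459 i \sqrt{17}\right) + 21196 = 21190 - 459 i \sqrt{17}$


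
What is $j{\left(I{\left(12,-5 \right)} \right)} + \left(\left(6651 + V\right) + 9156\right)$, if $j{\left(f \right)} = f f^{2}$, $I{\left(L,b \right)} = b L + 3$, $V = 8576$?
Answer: $-160810$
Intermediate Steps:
$I{\left(L,b \right)} = 3 + L b$ ($I{\left(L,b \right)} = L b + 3 = 3 + L b$)
$j{\left(f \right)} = f^{3}$
$j{\left(I{\left(12,-5 \right)} \right)} + \left(\left(6651 + V\right) + 9156\right) = \left(3 + 12 \left(-5\right)\right)^{3} + \left(\left(6651 + 8576\right) + 9156\right) = \left(3 - 60\right)^{3} + \left(15227 + 9156\right) = \left(-57\right)^{3} + 24383 = -185193 + 24383 = -160810$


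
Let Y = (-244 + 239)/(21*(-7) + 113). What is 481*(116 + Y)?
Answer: 1899469/34 ≈ 55867.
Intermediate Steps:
Y = 5/34 (Y = -5/(-147 + 113) = -5/(-34) = -5*(-1/34) = 5/34 ≈ 0.14706)
481*(116 + Y) = 481*(116 + 5/34) = 481*(3949/34) = 1899469/34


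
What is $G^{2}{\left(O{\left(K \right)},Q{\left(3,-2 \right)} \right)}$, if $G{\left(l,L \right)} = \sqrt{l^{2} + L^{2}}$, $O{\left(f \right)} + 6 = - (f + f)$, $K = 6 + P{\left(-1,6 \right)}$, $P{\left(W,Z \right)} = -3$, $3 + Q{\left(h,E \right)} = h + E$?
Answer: $148$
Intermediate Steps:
$Q{\left(h,E \right)} = -3 + E + h$ ($Q{\left(h,E \right)} = -3 + \left(h + E\right) = -3 + \left(E + h\right) = -3 + E + h$)
$K = 3$ ($K = 6 - 3 = 3$)
$O{\left(f \right)} = -6 - 2 f$ ($O{\left(f \right)} = -6 - \left(f + f\right) = -6 - 2 f$)
$G{\left(l,L \right)} = \sqrt{L^{2} + l^{2}}$
$G^{2}{\left(O{\left(K \right)},Q{\left(3,-2 \right)} \right)} = \left(\sqrt{\left(-3 - 2 + 3\right)^{2} + \left(-6 - 6\right)^{2}}\right)^{2} = \left(\sqrt{\left(-2\right)^{2} + \left(-6 - 6\right)^{2}}\right)^{2} = \left(\sqrt{4 + \left(-12\right)^{2}}\right)^{2} = \left(\sqrt{4 + 144}\right)^{2} = \left(\sqrt{148}\right)^{2} = \left(2 \sqrt{37}\right)^{2} = 148$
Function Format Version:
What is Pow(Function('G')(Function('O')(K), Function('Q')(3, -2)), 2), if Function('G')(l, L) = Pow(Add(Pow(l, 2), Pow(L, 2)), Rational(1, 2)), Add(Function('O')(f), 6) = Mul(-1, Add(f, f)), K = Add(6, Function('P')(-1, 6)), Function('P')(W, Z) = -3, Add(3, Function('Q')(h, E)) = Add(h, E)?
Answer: 148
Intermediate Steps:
Function('Q')(h, E) = Add(-3, E, h) (Function('Q')(h, E) = Add(-3, Add(h, E)) = Add(-3, Add(E, h)) = Add(-3, E, h))
K = 3 (K = Add(6, -3) = 3)
Function('O')(f) = Add(-6, Mul(-2, f)) (Function('O')(f) = Add(-6, Mul(-1, Add(f, f))) = Add(-6, Mul(-1, Mul(2, f))) = Add(-6, Mul(-2, f)))
Function('G')(l, L) = Pow(Add(Pow(L, 2), Pow(l, 2)), Rational(1, 2))
Pow(Function('G')(Function('O')(K), Function('Q')(3, -2)), 2) = Pow(Pow(Add(Pow(Add(-3, -2, 3), 2), Pow(Add(-6, Mul(-2, 3)), 2)), Rational(1, 2)), 2) = Pow(Pow(Add(Pow(-2, 2), Pow(Add(-6, -6), 2)), Rational(1, 2)), 2) = Pow(Pow(Add(4, Pow(-12, 2)), Rational(1, 2)), 2) = Pow(Pow(Add(4, 144), Rational(1, 2)), 2) = Pow(Pow(148, Rational(1, 2)), 2) = Pow(Mul(2, Pow(37, Rational(1, 2))), 2) = 148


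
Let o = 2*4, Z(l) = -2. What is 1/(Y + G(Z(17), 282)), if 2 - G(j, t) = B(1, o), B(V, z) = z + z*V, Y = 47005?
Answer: 1/46991 ≈ 2.1281e-5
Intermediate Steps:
o = 8
B(V, z) = z + V*z
G(j, t) = -14 (G(j, t) = 2 - 8*(1 + 1) = 2 - 8*2 = 2 - 1*16 = 2 - 16 = -14)
1/(Y + G(Z(17), 282)) = 1/(47005 - 14) = 1/46991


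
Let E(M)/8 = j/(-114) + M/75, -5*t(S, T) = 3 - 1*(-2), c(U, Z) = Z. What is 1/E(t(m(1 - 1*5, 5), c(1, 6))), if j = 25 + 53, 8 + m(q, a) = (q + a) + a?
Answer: -1425/7952 ≈ -0.17920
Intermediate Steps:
m(q, a) = -8 + q + 2*a (m(q, a) = -8 + ((q + a) + a) = -8 + ((a + q) + a) = -8 + (q + 2*a) = -8 + q + 2*a)
t(S, T) = -1 (t(S, T) = -(3 - 1*(-2))/5 = -(3 + 2)/5 = -1/5*5 = -1)
j = 78
E(M) = -104/19 + 8*M/75 (E(M) = 8*(78/(-114) + M/75) = 8*(78*(-1/114) + M*(1/75)) = 8*(-13/19 + M/75) = -104/19 + 8*M/75)
1/E(t(m(1 - 1*5, 5), c(1, 6))) = 1/(-104/19 + (8/75)*(-1)) = 1/(-104/19 - 8/75) = 1/(-7952/1425) = -1425/7952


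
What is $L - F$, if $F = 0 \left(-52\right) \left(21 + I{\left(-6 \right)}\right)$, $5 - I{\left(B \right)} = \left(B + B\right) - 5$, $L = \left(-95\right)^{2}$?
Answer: $9025$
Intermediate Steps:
$L = 9025$
$I{\left(B \right)} = 10 - 2 B$ ($I{\left(B \right)} = 5 - \left(\left(B + B\right) - 5\right) = 5 - \left(2 B - 5\right) = 5 - \left(-5 + 2 B\right) = 10 - 2 B$)
$F = 0$ ($F = 0 \left(-52\right) \left(21 + \left(10 - -12\right)\right) = 0 \left(21 + \left(10 + 12\right)\right) = 0 \left(21 + 22\right) = 0 \cdot 43 = 0$)
$L - F = 9025 - 0 = 9025 + 0 = 9025$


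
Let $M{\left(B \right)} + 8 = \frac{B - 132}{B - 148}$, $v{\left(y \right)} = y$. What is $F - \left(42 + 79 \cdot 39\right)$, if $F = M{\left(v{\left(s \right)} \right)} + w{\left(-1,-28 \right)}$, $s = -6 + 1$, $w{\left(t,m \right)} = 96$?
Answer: $- \frac{464218}{153} \approx -3034.1$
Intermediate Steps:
$s = -5$
$M{\left(B \right)} = -8 + \frac{-132 + B}{-148 + B}$ ($M{\left(B \right)} = -8 + \frac{B - 132}{B - 148} = -8 + \frac{-132 + B}{-148 + B}$)
$F = \frac{13601}{153}$ ($F = \frac{1052 - -35}{-148 - 5} + 96 = \frac{1052 + 35}{-153} + 96 = \left(- \frac{1}{153}\right) 1087 + 96 = - \frac{1087}{153} + 96 = \frac{13601}{153} \approx 88.895$)
$F - \left(42 + 79 \cdot 39\right) = \frac{13601}{153} - \left(42 + 79 \cdot 39\right) = \frac{13601}{153} - \left(42 + 3081\right) = \frac{13601}{153} - 3123 = - \frac{464218}{153}$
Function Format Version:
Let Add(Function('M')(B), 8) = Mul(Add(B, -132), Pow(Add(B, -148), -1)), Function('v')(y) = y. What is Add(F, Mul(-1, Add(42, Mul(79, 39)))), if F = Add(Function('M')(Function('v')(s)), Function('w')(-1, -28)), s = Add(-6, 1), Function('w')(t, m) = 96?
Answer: Rational(-464218, 153) ≈ -3034.1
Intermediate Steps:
s = -5
Function('M')(B) = Add(-8, Mul(Pow(Add(-148, B), -1), Add(-132, B))) (Function('M')(B) = Add(-8, Mul(Add(B, -132), Pow(Add(B, -148), -1))) = Add(-8, Mul(Add(-132, B), Pow(Add(-148, B), -1))) = Add(-8, Mul(Pow(Add(-148, B), -1), Add(-132, B))))
F = Rational(13601, 153) (F = Add(Mul(Pow(Add(-148, -5), -1), Add(1052, Mul(-7, -5))), 96) = Add(Mul(Pow(-153, -1), Add(1052, 35)), 96) = Add(Mul(Rational(-1, 153), 1087), 96) = Add(Rational(-1087, 153), 96) = Rational(13601, 153) ≈ 88.895)
Add(F, Mul(-1, Add(42, Mul(79, 39)))) = Add(Rational(13601, 153), Mul(-1, Add(42, Mul(79, 39)))) = Add(Rational(13601, 153), Mul(-1, Add(42, 3081))) = Add(Rational(13601, 153), Mul(-1, 3123)) = Add(Rational(13601, 153), -3123) = Rational(-464218, 153)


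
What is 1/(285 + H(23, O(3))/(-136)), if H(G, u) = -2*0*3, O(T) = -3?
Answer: 1/285 ≈ 0.0035088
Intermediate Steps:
H(G, u) = 0 (H(G, u) = 0*3 = 0)
1/(285 + H(23, O(3))/(-136)) = 1/(285 + 0/(-136)) = 1/(285 + 0*(-1/136)) = 1/(285 + 0) = 1/285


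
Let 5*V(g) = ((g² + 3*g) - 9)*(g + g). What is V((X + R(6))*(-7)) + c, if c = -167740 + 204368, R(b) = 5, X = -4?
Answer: 182874/5 ≈ 36575.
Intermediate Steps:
c = 36628
V(g) = 2*g*(-9 + g² + 3*g)/5 (V(g) = (((g² + 3*g) - 9)*(g + g))/5 = ((-9 + g² + 3*g)*(2*g))/5 = (2*g*(-9 + g² + 3*g))/5 = 2*g*(-9 + g² + 3*g)/5)
V((X + R(6))*(-7)) + c = 2*((-4 + 5)*(-7))*(-9 + ((-4 + 5)*(-7))² + 3*((-4 + 5)*(-7)))/5 + 36628 = 2*(1*(-7))*(-9 + (1*(-7))² + 3*(1*(-7)))/5 + 36628 = (⅖)*(-7)*(-9 + (-7)² + 3*(-7)) + 36628 = (⅖)*(-7)*(-9 + 49 - 21) + 36628 = (⅖)*(-7)*19 + 36628 = -266/5 + 36628 = 182874/5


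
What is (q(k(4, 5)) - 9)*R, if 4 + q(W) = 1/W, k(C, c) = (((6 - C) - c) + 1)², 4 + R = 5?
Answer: -51/4 ≈ -12.750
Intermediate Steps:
R = 1 (R = -4 + 5 = 1)
k(C, c) = (7 - C - c)² (k(C, c) = ((6 - C - c) + 1)² = (7 - C - c)²)
q(W) = -4 + 1/W
(q(k(4, 5)) - 9)*R = ((-4 + 1/((-7 + 4 + 5)²)) - 9)*1 = ((-4 + 1/(2²)) - 9)*1 = ((-4 + 1/4) - 9)*1 = ((-4 + ¼) - 9)*1 = (-15/4 - 9)*1 = -51/4*1 = -51/4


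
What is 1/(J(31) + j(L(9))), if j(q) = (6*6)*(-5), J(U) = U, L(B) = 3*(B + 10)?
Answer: -1/149 ≈ -0.0067114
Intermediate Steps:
L(B) = 30 + 3*B (L(B) = 3*(10 + B) = 30 + 3*B)
j(q) = -180 (j(q) = 36*(-5) = -180)
1/(J(31) + j(L(9))) = 1/(31 - 180) = 1/(-149) = -1/149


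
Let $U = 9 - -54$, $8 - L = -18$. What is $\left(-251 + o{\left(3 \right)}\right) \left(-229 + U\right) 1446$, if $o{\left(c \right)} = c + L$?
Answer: $53287992$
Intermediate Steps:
$L = 26$ ($L = 8 - -18 = 8 + 18 = 26$)
$U = 63$ ($U = 9 + 54 = 63$)
$o{\left(c \right)} = 26 + c$ ($o{\left(c \right)} = c + 26 = 26 + c$)
$\left(-251 + o{\left(3 \right)}\right) \left(-229 + U\right) 1446 = \left(-251 + \left(26 + 3\right)\right) \left(-229 + 63\right) 1446 = \left(-251 + 29\right) \left(-166\right) 1446 = \left(-222\right) \left(-166\right) 1446 = 36852 \cdot 1446 = 53287992$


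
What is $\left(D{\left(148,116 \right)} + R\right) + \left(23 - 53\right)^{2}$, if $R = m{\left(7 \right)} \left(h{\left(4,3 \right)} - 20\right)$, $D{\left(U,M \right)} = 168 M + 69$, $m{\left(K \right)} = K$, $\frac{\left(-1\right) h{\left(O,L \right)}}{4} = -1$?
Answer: $20345$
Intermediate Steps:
$h{\left(O,L \right)} = 4$ ($h{\left(O,L \right)} = \left(-4\right) \left(-1\right) = 4$)
$D{\left(U,M \right)} = 69 + 168 M$
$R = -112$ ($R = 7 \left(4 - 20\right) = 7 \left(-16\right) = -112$)
$\left(D{\left(148,116 \right)} + R\right) + \left(23 - 53\right)^{2} = \left(\left(69 + 168 \cdot 116\right) - 112\right) + \left(23 - 53\right)^{2} = \left(\left(69 + 19488\right) - 112\right) + \left(-30\right)^{2} = \left(19557 - 112\right) + 900 = 19445 + 900 = 20345$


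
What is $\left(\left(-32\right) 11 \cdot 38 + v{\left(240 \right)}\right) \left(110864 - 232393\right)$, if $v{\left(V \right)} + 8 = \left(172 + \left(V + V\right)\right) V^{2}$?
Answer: $-4562419356664$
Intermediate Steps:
$v{\left(V \right)} = -8 + V^{2} \left(172 + 2 V\right)$ ($v{\left(V \right)} = -8 + \left(172 + \left(V + V\right)\right) V^{2} = -8 + \left(172 + 2 V\right) V^{2} = -8 + V^{2} \left(172 + 2 V\right)$)
$\left(\left(-32\right) 11 \cdot 38 + v{\left(240 \right)}\right) \left(110864 - 232393\right) = \left(\left(-32\right) 11 \cdot 38 + \left(-8 + 2 \cdot 240^{3} + 172 \cdot 240^{2}\right)\right) \left(110864 - 232393\right) = \left(\left(-352\right) 38 + \left(-8 + 2 \cdot 13824000 + 172 \cdot 57600\right)\right) \left(-121529\right) = \left(-13376 + \left(-8 + 27648000 + 9907200\right)\right) \left(-121529\right) = \left(-13376 + 37555192\right) \left(-121529\right) = 37541816 \left(-121529\right) = -4562419356664$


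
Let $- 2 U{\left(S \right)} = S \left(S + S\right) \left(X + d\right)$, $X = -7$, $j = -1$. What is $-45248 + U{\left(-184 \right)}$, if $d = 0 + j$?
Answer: $225600$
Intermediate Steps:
$d = -1$ ($d = 0 - 1 = -1$)
$U{\left(S \right)} = 8 S^{2}$ ($U{\left(S \right)} = - \frac{S \left(S + S\right) \left(-7 - 1\right)}{2} = - \frac{S 2 S \left(-8\right)}{2} = - \frac{2 S^{2} \left(-8\right)}{2} = - \frac{\left(-16\right) S^{2}}{2} = 8 S^{2}$)
$-45248 + U{\left(-184 \right)} = -45248 + 8 \left(-184\right)^{2} = -45248 + 8 \cdot 33856 = -45248 + 270848 = 225600$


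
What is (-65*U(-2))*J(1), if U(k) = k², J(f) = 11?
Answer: -2860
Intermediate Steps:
(-65*U(-2))*J(1) = -65*(-2)²*11 = -65*4*11 = -260*11 = -2860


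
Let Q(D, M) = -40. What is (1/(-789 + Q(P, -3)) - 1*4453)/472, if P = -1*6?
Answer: -1845769/195644 ≈ -9.4343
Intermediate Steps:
P = -6
(1/(-789 + Q(P, -3)) - 1*4453)/472 = (1/(-789 - 40) - 1*4453)/472 = (1/(-829) - 4453)*(1/472) = (-1/829 - 4453)*(1/472) = -3691538/829*1/472 = -1845769/195644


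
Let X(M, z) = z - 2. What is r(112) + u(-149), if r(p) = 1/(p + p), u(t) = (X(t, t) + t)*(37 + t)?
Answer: 7526401/224 ≈ 33600.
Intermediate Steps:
X(M, z) = -2 + z
u(t) = (-2 + 2*t)*(37 + t) (u(t) = ((-2 + t) + t)*(37 + t) = (-2 + 2*t)*(37 + t))
r(p) = 1/(2*p)
r(112) + u(-149) = (1/2)/112 + (-74 + 2*(-149)**2 + 72*(-149)) = (1/2)*(1/112) + (-74 + 2*22201 - 10728) = 1/224 + (-74 + 44402 - 10728) = 1/224 + 33600 = 7526401/224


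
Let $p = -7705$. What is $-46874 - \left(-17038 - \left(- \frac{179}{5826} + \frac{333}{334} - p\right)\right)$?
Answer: $- \frac{10765619633}{486471} \approx -22130.0$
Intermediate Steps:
$-46874 - \left(-17038 - \left(- \frac{179}{5826} + \frac{333}{334} - p\right)\right) = -46874 - \left(-17038 - \left(7705 - \frac{179}{5826} + \frac{333}{334}\right)\right) = -46874 - \left(-17038 - \frac{3748729123}{486471}\right) = -46874 - - \frac{12037222021}{486471} = -46874 + \frac{12037222021}{486471} = - \frac{10765619633}{486471}$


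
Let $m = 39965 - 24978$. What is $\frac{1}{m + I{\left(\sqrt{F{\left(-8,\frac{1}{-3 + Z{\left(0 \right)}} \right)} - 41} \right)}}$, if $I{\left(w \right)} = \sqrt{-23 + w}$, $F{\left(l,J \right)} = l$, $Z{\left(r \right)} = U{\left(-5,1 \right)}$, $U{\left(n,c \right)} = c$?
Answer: $\frac{1}{14987 + \sqrt{-23 + 7 i}} \approx 6.6721 \cdot 10^{-5} - 2.16 \cdot 10^{-8} i$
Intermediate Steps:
$Z{\left(r \right)} = 1$
$m = 14987$
$\frac{1}{m + I{\left(\sqrt{F{\left(-8,\frac{1}{-3 + Z{\left(0 \right)}} \right)} - 41} \right)}} = \frac{1}{14987 + \sqrt{-23 + \sqrt{-8 - 41}}} = \frac{1}{14987 + \sqrt{-23 + \sqrt{-49}}} = \frac{1}{14987 + \sqrt{-23 + 7 i}}$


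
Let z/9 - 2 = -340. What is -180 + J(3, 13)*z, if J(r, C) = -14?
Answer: 42408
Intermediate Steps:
z = -3042 (z = 18 + 9*(-340) = 18 - 3060 = -3042)
-180 + J(3, 13)*z = -180 - 14*(-3042) = -180 + 42588 = 42408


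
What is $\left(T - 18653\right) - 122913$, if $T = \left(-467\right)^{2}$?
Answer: $76523$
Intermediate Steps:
$T = 218089$
$\left(T - 18653\right) - 122913 = \left(218089 - 18653\right) - 122913 = 199436 - 122913 = 76523$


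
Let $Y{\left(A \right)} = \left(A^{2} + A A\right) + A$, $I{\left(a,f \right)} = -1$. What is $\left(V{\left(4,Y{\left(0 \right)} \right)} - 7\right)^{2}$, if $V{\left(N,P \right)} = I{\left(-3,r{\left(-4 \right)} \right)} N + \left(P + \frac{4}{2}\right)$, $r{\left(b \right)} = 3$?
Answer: $81$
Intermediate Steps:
$Y{\left(A \right)} = A + 2 A^{2}$ ($Y{\left(A \right)} = \left(A^{2} + A^{2}\right) + A = 2 A^{2} + A = A + 2 A^{2}$)
$V{\left(N,P \right)} = 2 + P - N$ ($V{\left(N,P \right)} = - N + \left(P + \frac{4}{2}\right) = - N + \left(P + 4 \cdot \frac{1}{2}\right) = - N + \left(P + 2\right) = - N + \left(2 + P\right) = 2 + P - N$)
$\left(V{\left(4,Y{\left(0 \right)} \right)} - 7\right)^{2} = \left(\left(2 + 0 \left(1 + 2 \cdot 0\right) - 4\right) - 7\right)^{2} = \left(\left(2 + 0 \left(1 + 0\right) - 4\right) - 7\right)^{2} = \left(\left(2 + 0 \cdot 1 - 4\right) - 7\right)^{2} = \left(\left(2 + 0 - 4\right) - 7\right)^{2} = \left(-2 - 7\right)^{2} = \left(-9\right)^{2} = 81$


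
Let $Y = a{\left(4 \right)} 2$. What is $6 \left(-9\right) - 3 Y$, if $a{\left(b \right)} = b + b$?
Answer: $-102$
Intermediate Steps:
$a{\left(b \right)} = 2 b$
$Y = 16$ ($Y = 2 \cdot 4 \cdot 2 = 8 \cdot 2 = 16$)
$6 \left(-9\right) - 3 Y = 6 \left(-9\right) - 48 = -54 - 48 = -102$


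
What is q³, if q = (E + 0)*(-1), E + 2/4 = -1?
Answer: 27/8 ≈ 3.3750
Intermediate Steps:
E = -3/2 (E = -½ - 1 = -3/2 ≈ -1.5000)
q = 3/2 (q = (-3/2 + 0)*(-1) = -3/2*(-1) = 3/2 ≈ 1.5000)
q³ = (3/2)³ = 27/8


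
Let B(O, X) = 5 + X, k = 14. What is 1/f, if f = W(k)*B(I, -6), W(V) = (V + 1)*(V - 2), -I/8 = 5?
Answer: -1/180 ≈ -0.0055556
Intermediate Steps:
I = -40 (I = -8*5 = -40)
W(V) = (1 + V)*(-2 + V)
f = -180 (f = (-2 + 14**2 - 1*14)*(5 - 6) = (-2 + 196 - 14)*(-1) = 180*(-1) = -180)
1/f = 1/(-180) = -1/180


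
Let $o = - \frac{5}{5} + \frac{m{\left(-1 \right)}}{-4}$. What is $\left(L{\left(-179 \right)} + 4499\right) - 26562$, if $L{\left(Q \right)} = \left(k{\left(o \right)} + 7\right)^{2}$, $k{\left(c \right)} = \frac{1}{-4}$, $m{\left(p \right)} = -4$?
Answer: $- \frac{352279}{16} \approx -22017.0$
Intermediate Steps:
$o = 0$ ($o = - \frac{5}{5} - \frac{4}{-4} = \left(-5\right) \frac{1}{5} - -1 = -1 + 1 = 0$)
$k{\left(c \right)} = - \frac{1}{4}$
$L{\left(Q \right)} = \frac{729}{16}$ ($L{\left(Q \right)} = \left(- \frac{1}{4} + 7\right)^{2} = \left(\frac{27}{4}\right)^{2} = \frac{729}{16}$)
$\left(L{\left(-179 \right)} + 4499\right) - 26562 = \left(\frac{729}{16} + 4499\right) - 26562 = \frac{72713}{16} - 26562 = - \frac{352279}{16}$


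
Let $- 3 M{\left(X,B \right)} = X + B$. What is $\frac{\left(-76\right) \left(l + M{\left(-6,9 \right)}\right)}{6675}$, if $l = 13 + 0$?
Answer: $- \frac{304}{2225} \approx -0.13663$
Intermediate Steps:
$M{\left(X,B \right)} = - \frac{B}{3} - \frac{X}{3}$ ($M{\left(X,B \right)} = - \frac{X + B}{3} = - \frac{B + X}{3} = - \frac{B}{3} - \frac{X}{3}$)
$l = 13$
$\frac{\left(-76\right) \left(l + M{\left(-6,9 \right)}\right)}{6675} = \frac{\left(-76\right) \left(13 - 1\right)}{6675} = - 76 \left(13 + \left(-3 + 2\right)\right) \frac{1}{6675} = - 76 \left(13 - 1\right) \frac{1}{6675} = \left(-76\right) 12 \cdot \frac{1}{6675} = \left(-912\right) \frac{1}{6675} = - \frac{304}{2225}$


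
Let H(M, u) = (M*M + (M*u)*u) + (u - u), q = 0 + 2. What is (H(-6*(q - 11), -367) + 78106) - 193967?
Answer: 7160261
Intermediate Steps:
q = 2
H(M, u) = M² + M*u² (H(M, u) = (M² + M*u²) + 0 = M² + M*u²)
(H(-6*(q - 11), -367) + 78106) - 193967 = ((-6*(2 - 11))*(-6*(2 - 11) + (-367)²) + 78106) - 193967 = ((-6*(-9))*(-6*(-9) + 134689) + 78106) - 193967 = (54*(54 + 134689) + 78106) - 193967 = (54*134743 + 78106) - 193967 = (7276122 + 78106) - 193967 = 7354228 - 193967 = 7160261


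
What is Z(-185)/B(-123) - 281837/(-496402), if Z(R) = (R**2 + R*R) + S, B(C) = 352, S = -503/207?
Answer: 3526940239631/18084917664 ≈ 195.02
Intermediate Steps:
S = -503/207 (S = -503*1/207 = -503/207 ≈ -2.4300)
Z(R) = -503/207 + 2*R**2 (Z(R) = (R**2 + R*R) - 503/207 = (R**2 + R**2) - 503/207 = 2*R**2 - 503/207 = -503/207 + 2*R**2)
Z(-185)/B(-123) - 281837/(-496402) = (-503/207 + 2*(-185)**2)/352 - 281837/(-496402) = (-503/207 + 2*34225)*(1/352) - 281837*(-1/496402) = (-503/207 + 68450)*(1/352) + 281837/496402 = (14168647/207)*(1/352) + 281837/496402 = 14168647/72864 + 281837/496402 = 3526940239631/18084917664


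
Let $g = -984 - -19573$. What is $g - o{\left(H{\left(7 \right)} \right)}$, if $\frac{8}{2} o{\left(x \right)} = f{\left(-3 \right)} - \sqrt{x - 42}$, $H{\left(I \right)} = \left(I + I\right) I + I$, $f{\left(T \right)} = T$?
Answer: $\frac{74359}{4} + \frac{3 \sqrt{7}}{4} \approx 18592.0$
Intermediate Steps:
$H{\left(I \right)} = I + 2 I^{2}$ ($H{\left(I \right)} = 2 I I + I = 2 I^{2} + I = I + 2 I^{2}$)
$o{\left(x \right)} = - \frac{3}{4} - \frac{\sqrt{-42 + x}}{4}$ ($o{\left(x \right)} = \frac{-3 - \sqrt{x - 42}}{4} = \frac{-3 - \sqrt{-42 + x}}{4} = - \frac{3}{4} - \frac{\sqrt{-42 + x}}{4}$)
$g = 18589$ ($g = -984 + 19573 = 18589$)
$g - o{\left(H{\left(7 \right)} \right)} = 18589 - \left(- \frac{3}{4} - \frac{\sqrt{-42 + 7 \left(1 + 2 \cdot 7\right)}}{4}\right) = 18589 - \left(- \frac{3}{4} - \frac{\sqrt{-42 + 7 \left(1 + 14\right)}}{4}\right) = 18589 - \left(- \frac{3}{4} - \frac{\sqrt{-42 + 7 \cdot 15}}{4}\right) = 18589 - \left(- \frac{3}{4} - \frac{\sqrt{-42 + 105}}{4}\right) = 18589 - \left(- \frac{3}{4} - \frac{\sqrt{63}}{4}\right) = 18589 - \left(- \frac{3}{4} - \frac{3 \sqrt{7}}{4}\right) = 18589 + \left(\frac{3}{4} + \frac{3 \sqrt{7}}{4}\right) = \frac{74359}{4} + \frac{3 \sqrt{7}}{4}$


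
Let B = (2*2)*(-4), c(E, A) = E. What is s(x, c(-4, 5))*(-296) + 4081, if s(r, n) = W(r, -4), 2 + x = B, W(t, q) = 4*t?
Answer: 25393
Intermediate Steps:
B = -16 (B = 4*(-4) = -16)
x = -18 (x = -2 - 16 = -18)
s(r, n) = 4*r
s(x, c(-4, 5))*(-296) + 4081 = (4*(-18))*(-296) + 4081 = -72*(-296) + 4081 = 21312 + 4081 = 25393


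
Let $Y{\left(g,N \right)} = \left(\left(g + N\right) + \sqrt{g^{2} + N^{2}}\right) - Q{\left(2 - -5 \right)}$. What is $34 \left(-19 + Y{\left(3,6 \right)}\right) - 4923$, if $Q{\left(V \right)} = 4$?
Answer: $-5399 + 102 \sqrt{5} \approx -5170.9$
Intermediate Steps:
$Y{\left(g,N \right)} = -4 + N + g + \sqrt{N^{2} + g^{2}}$ ($Y{\left(g,N \right)} = \left(\left(g + N\right) + \sqrt{g^{2} + N^{2}}\right) - 4 = \left(\left(N + g\right) + \sqrt{N^{2} + g^{2}}\right) - 4 = \left(N + g + \sqrt{N^{2} + g^{2}}\right) - 4 = -4 + N + g + \sqrt{N^{2} + g^{2}}$)
$34 \left(-19 + Y{\left(3,6 \right)}\right) - 4923 = 34 \left(-19 + \left(-4 + 6 + 3 + \sqrt{6^{2} + 3^{2}}\right)\right) - 4923 = 34 \left(-19 + \left(-4 + 6 + 3 + \sqrt{36 + 9}\right)\right) - 4923 = 34 \left(-19 + \left(-4 + 6 + 3 + \sqrt{45}\right)\right) - 4923 = 34 \left(-19 + \left(-4 + 6 + 3 + 3 \sqrt{5}\right)\right) - 4923 = 34 \left(-19 + \left(5 + 3 \sqrt{5}\right)\right) - 4923 = 34 \left(-14 + 3 \sqrt{5}\right) - 4923 = \left(-476 + 102 \sqrt{5}\right) - 4923 = -5399 + 102 \sqrt{5}$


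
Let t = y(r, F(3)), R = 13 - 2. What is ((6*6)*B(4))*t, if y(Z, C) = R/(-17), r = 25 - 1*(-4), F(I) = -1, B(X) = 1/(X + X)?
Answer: -99/34 ≈ -2.9118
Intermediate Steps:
B(X) = 1/(2*X)
R = 11
r = 29 (r = 25 + 4 = 29)
y(Z, C) = -11/17 (y(Z, C) = 11/(-17) = 11*(-1/17) = -11/17)
t = -11/17 ≈ -0.64706
((6*6)*B(4))*t = ((6*6)*((½)/4))*(-11/17) = (36*((½)*(¼)))*(-11/17) = (36*(⅛))*(-11/17) = (9/2)*(-11/17) = -99/34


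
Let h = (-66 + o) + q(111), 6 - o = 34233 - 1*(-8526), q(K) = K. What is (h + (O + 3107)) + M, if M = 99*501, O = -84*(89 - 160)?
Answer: 15962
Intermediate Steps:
O = 5964 (O = -84*(-71) = 5964)
o = -42753 (o = 6 - (34233 - 1*(-8526)) = 6 - (34233 + 8526) = 6 - 1*42759 = 6 - 42759 = -42753)
h = -42708 (h = (-66 - 42753) + 111 = -42819 + 111 = -42708)
M = 49599
(h + (O + 3107)) + M = (-42708 + (5964 + 3107)) + 49599 = (-42708 + 9071) + 49599 = -33637 + 49599 = 15962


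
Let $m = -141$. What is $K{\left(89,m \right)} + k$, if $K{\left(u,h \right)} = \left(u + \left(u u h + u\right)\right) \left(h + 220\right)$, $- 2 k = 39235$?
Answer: $- \frac{176475149}{2} \approx -8.8238 \cdot 10^{7}$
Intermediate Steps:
$k = - \frac{39235}{2}$ ($k = \left(- \frac{1}{2}\right) 39235 = - \frac{39235}{2} \approx -19618.0$)
$K{\left(u,h \right)} = \left(220 + h\right) \left(2 u + h u^{2}\right)$ ($K{\left(u,h \right)} = \left(u + \left(u^{2} h + u\right)\right) \left(220 + h\right) = \left(u + \left(h u^{2} + u\right)\right) \left(220 + h\right) = \left(u + \left(u + h u^{2}\right)\right) \left(220 + h\right) = \left(2 u + h u^{2}\right) \left(220 + h\right) = \left(220 + h\right) \left(2 u + h u^{2}\right)$)
$K{\left(89,m \right)} + k = 89 \left(440 + 2 \left(-141\right) + 89 \left(-141\right)^{2} + 220 \left(-141\right) 89\right) - \frac{39235}{2} = 89 \left(440 - 282 + 89 \cdot 19881 - 2760780\right) - \frac{39235}{2} = 89 \left(440 - 282 + 1769409 - 2760780\right) - \frac{39235}{2} = 89 \left(-991213\right) - \frac{39235}{2} = -88217957 - \frac{39235}{2} = - \frac{176475149}{2}$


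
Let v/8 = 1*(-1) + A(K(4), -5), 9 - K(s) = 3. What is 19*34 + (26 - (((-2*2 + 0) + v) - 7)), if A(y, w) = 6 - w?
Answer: 603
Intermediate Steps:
K(s) = 6 (K(s) = 9 - 1*3 = 9 - 3 = 6)
v = 80 (v = 8*(1*(-1) + (6 - 1*(-5))) = 8*(-1 + (6 + 5)) = 8*(-1 + 11) = 8*10 = 80)
19*34 + (26 - (((-2*2 + 0) + v) - 7)) = 19*34 + (26 - (((-2*2 + 0) + 80) - 7)) = 646 + (26 - (((-4 + 0) + 80) - 7)) = 646 + (26 - ((-4 + 80) - 7)) = 646 + (26 - (76 - 7)) = 646 + (26 - 1*69) = 646 + (26 - 69) = 646 - 43 = 603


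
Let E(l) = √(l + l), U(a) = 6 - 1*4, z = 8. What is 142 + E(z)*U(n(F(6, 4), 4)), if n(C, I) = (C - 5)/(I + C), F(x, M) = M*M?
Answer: 150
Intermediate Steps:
F(x, M) = M²
n(C, I) = (-5 + C)/(C + I)
U(a) = 2 (U(a) = 6 - 4 = 2)
E(l) = √2*√l (E(l) = √(2*l) = √2*√l)
142 + E(z)*U(n(F(6, 4), 4)) = 142 + (√2*√8)*2 = 142 + (√2*(2*√2))*2 = 142 + 4*2 = 142 + 8 = 150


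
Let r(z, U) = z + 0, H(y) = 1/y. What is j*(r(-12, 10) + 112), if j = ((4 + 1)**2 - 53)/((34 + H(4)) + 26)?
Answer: -11200/241 ≈ -46.473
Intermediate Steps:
r(z, U) = z
j = -112/241 (j = ((4 + 1)**2 - 53)/((34 + 1/4) + 26) = (5**2 - 53)/((34 + 1/4) + 26) = (25 - 53)/(137/4 + 26) = -28/241/4 = -28*4/241 = -112/241 ≈ -0.46473)
j*(r(-12, 10) + 112) = -112*(-12 + 112)/241 = -112/241*100 = -11200/241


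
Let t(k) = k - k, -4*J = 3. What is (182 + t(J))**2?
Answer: 33124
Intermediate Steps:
J = -3/4 (J = -1/4*3 = -3/4 ≈ -0.75000)
t(k) = 0
(182 + t(J))**2 = (182 + 0)**2 = 182**2 = 33124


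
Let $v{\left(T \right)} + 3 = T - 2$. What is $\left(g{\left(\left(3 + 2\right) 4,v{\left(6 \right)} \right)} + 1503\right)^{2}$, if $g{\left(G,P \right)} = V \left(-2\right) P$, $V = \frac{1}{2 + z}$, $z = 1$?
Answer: $\frac{20313049}{9} \approx 2.257 \cdot 10^{6}$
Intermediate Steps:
$v{\left(T \right)} = -5 + T$ ($v{\left(T \right)} = -3 + \left(T - 2\right) = -3 + \left(-2 + T\right) = -5 + T$)
$V = \frac{1}{3}$ ($V = \frac{1}{2 + 1} = \frac{1}{3} \approx 0.33333$)
$g{\left(G,P \right)} = - \frac{2 P}{3}$ ($g{\left(G,P \right)} = \frac{1}{3} \left(-2\right) P = - \frac{2 P}{3}$)
$\left(g{\left(\left(3 + 2\right) 4,v{\left(6 \right)} \right)} + 1503\right)^{2} = \left(- \frac{2 \left(-5 + 6\right)}{3} + 1503\right)^{2} = \left(\left(- \frac{2}{3}\right) 1 + 1503\right)^{2} = \left(- \frac{2}{3} + 1503\right)^{2} = \left(\frac{4507}{3}\right)^{2} = \frac{20313049}{9}$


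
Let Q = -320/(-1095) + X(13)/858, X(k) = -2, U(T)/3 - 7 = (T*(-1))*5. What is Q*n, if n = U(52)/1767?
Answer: -208817/1676883 ≈ -0.12453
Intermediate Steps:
U(T) = 21 - 15*T (U(T) = 21 + 3*((T*(-1))*5) = 21 + 3*(-T*5) = 21 + 3*(-5*T) = 21 - 15*T)
Q = 9079/31317 (Q = -320/(-1095) - 2/858 = -320*(-1/1095) - 2*1/858 = 64/219 - 1/429 = 9079/31317 ≈ 0.28991)
n = -253/589 (n = (21 - 15*52)/1767 = (21 - 780)*(1/1767) = -759*1/1767 = -253/589 ≈ -0.42954)
Q*n = (9079/31317)*(-253/589) = -208817/1676883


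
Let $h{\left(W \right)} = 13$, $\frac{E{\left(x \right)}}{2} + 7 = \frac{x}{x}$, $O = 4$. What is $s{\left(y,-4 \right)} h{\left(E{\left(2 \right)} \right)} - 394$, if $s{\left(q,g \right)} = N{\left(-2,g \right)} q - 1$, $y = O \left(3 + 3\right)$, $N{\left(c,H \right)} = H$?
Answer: $-1655$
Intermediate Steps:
$y = 24$ ($y = 4 \left(3 + 3\right) = 4 \cdot 6 = 24$)
$E{\left(x \right)} = -12$ ($E{\left(x \right)} = -14 + 2 \frac{x}{x} = -14 + 2 \cdot 1 = -14 + 2 = -12$)
$s{\left(q,g \right)} = -1 + g q$ ($s{\left(q,g \right)} = g q - 1 = -1 + g q$)
$s{\left(y,-4 \right)} h{\left(E{\left(2 \right)} \right)} - 394 = \left(-1 - 96\right) 13 - 394 = \left(-97\right) 13 - 394 = -1261 - 394 = -1655$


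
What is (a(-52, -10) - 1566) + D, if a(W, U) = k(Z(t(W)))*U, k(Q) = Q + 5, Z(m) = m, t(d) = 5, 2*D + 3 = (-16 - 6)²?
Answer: -2851/2 ≈ -1425.5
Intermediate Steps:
D = 481/2 (D = -3/2 + (-16 - 6)²/2 = -3/2 + (½)*(-22)² = -3/2 + (½)*484 = -3/2 + 242 = 481/2 ≈ 240.50)
k(Q) = 5 + Q
a(W, U) = 10*U (a(W, U) = (5 + 5)*U = 10*U)
(a(-52, -10) - 1566) + D = (10*(-10) - 1566) + 481/2 = (-100 - 1566) + 481/2 = -1666 + 481/2 = -2851/2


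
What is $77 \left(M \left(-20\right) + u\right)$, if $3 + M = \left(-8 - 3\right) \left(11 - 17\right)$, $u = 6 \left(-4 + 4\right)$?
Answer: $-97020$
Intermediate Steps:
$u = 0$ ($u = 6 \cdot 0 = 0$)
$M = 63$ ($M = -3 + \left(-8 - 3\right) \left(11 - 17\right) = -3 - -66 = -3 + 66 = 63$)
$77 \left(M \left(-20\right) + u\right) = 77 \left(63 \left(-20\right) + 0\right) = 77 \left(-1260 + 0\right) = 77 \left(-1260\right) = -97020$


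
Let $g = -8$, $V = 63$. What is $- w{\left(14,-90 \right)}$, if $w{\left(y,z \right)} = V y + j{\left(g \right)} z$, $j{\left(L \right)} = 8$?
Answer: $-162$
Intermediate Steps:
$w{\left(y,z \right)} = 8 z + 63 y$ ($w{\left(y,z \right)} = 63 y + 8 z = 8 z + 63 y$)
$- w{\left(14,-90 \right)} = - (8 \left(-90\right) + 63 \cdot 14) = - (-720 + 882) = \left(-1\right) 162 = -162$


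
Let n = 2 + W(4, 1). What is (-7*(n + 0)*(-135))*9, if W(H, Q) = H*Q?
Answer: 51030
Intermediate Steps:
n = 6 (n = 2 + 4*1 = 2 + 4 = 6)
(-7*(n + 0)*(-135))*9 = (-7*(6 + 0)*(-135))*9 = (-7*6*(-135))*9 = -42*(-135)*9 = 5670*9 = 51030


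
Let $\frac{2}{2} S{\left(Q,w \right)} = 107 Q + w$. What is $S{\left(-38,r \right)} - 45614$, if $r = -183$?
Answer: $-49863$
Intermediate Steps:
$S{\left(Q,w \right)} = w + 107 Q$ ($S{\left(Q,w \right)} = 107 Q + w = w + 107 Q$)
$S{\left(-38,r \right)} - 45614 = \left(-183 + 107 \left(-38\right)\right) - 45614 = \left(-183 - 4066\right) - 45614 = -4249 - 45614 = -49863$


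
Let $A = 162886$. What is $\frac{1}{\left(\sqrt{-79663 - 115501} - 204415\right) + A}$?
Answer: $- \frac{41529}{1724853005} - \frac{2 i \sqrt{48791}}{1724853005} \approx -2.4077 \cdot 10^{-5} - 2.5612 \cdot 10^{-7} i$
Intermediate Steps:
$\frac{1}{\left(\sqrt{-79663 - 115501} - 204415\right) + A} = \frac{1}{\left(\sqrt{-79663 - 115501} - 204415\right) + 162886} = \frac{1}{\left(\sqrt{-195164} - 204415\right) + 162886} = \frac{1}{\left(2 i \sqrt{48791} - 204415\right) + 162886} = \frac{1}{\left(-204415 + 2 i \sqrt{48791}\right) + 162886} = \frac{1}{-41529 + 2 i \sqrt{48791}}$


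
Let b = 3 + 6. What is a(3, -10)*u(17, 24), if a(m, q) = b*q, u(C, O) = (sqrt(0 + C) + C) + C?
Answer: -3060 - 90*sqrt(17) ≈ -3431.1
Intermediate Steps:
b = 9
u(C, O) = sqrt(C) + 2*C (u(C, O) = (sqrt(C) + C) + C = (C + sqrt(C)) + C = sqrt(C) + 2*C)
a(m, q) = 9*q
a(3, -10)*u(17, 24) = (9*(-10))*(sqrt(17) + 2*17) = -90*(sqrt(17) + 34) = -90*(34 + sqrt(17)) = -3060 - 90*sqrt(17)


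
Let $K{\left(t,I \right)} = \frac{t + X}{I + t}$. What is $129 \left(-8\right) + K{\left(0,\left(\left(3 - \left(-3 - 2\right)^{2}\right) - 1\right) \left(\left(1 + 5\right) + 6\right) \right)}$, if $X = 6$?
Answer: $- \frac{47473}{46} \approx -1032.0$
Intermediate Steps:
$K{\left(t,I \right)} = \frac{6 + t}{I + t}$ ($K{\left(t,I \right)} = \frac{t + 6}{I + t} = \frac{6 + t}{I + t}$)
$129 \left(-8\right) + K{\left(0,\left(\left(3 - \left(-3 - 2\right)^{2}\right) - 1\right) \left(\left(1 + 5\right) + 6\right) \right)} = 129 \left(-8\right) + \frac{6 + 0}{\left(\left(3 - \left(-3 - 2\right)^{2}\right) - 1\right) \left(\left(1 + 5\right) + 6\right) + 0} = -1032 + \frac{1}{\left(\left(3 - \left(-5\right)^{2}\right) - 1\right) \left(6 + 6\right) + 0} \cdot 6 = -1032 + \frac{1}{\left(\left(3 - 25\right) - 1\right) 12 + 0} \cdot 6 = -1032 + \frac{1}{\left(-22 - 1\right) 12 + 0} \cdot 6 = -1032 + \frac{1}{\left(-23\right) 12 + 0} \cdot 6 = -1032 + \frac{1}{-276 + 0} \cdot 6 = -1032 + \frac{1}{-276} \cdot 6 = -1032 - \frac{1}{46} = - \frac{47473}{46}$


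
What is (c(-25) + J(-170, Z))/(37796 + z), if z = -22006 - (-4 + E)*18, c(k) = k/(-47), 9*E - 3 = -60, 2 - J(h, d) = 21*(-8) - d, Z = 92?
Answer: 12339/750872 ≈ 0.016433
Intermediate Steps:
J(h, d) = 170 + d (J(h, d) = 2 - (21*(-8) - d) = 2 - (-168 - d) = 2 + (168 + d) = 170 + d)
E = -19/3 (E = 1/3 + (1/9)*(-60) = 1/3 - 20/3 = -19/3 ≈ -6.3333)
c(k) = -k/47 (c(k) = k*(-1/47) = -k/47)
z = -21820 (z = -22006 - (-4 - 19/3)*18 = -22006 - (-31)*18/3 = -22006 - 1*(-186) = -22006 + 186 = -21820)
(c(-25) + J(-170, Z))/(37796 + z) = (-1/47*(-25) + (170 + 92))/(37796 - 21820) = (25/47 + 262)/15976 = (12339/47)*(1/15976) = 12339/750872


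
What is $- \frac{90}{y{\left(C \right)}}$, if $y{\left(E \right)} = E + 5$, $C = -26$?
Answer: $\frac{30}{7} \approx 4.2857$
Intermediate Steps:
$y{\left(E \right)} = 5 + E$
$- \frac{90}{y{\left(C \right)}} = - \frac{90}{5 - 26} = - \frac{90}{-21} = \left(-90\right) \left(- \frac{1}{21}\right) = \frac{30}{7}$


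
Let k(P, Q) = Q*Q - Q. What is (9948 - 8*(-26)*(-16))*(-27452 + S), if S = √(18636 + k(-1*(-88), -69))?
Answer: -181732240 + 6620*√23466 ≈ -1.8072e+8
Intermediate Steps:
k(P, Q) = Q² - Q
S = √23466 (S = √(18636 - 69*(-1 - 69)) = √(18636 - 69*(-70)) = √(18636 + 4830) = √23466 ≈ 153.19)
(9948 - 8*(-26)*(-16))*(-27452 + S) = (9948 - 8*(-26)*(-16))*(-27452 + √23466) = (9948 + 208*(-16))*(-27452 + √23466) = (9948 - 3328)*(-27452 + √23466) = 6620*(-27452 + √23466) = -181732240 + 6620*√23466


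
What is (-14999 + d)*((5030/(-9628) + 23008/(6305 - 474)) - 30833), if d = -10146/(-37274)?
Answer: 4170797679799492375/9019804801 ≈ 4.6240e+8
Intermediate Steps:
d = 5073/18637 (d = -10146*(-1/37274) = 5073/18637 ≈ 0.27220)
(-14999 + d)*((5030/(-9628) + 23008/(6305 - 474)) - 30833) = (-14999 + 5073/18637)*((5030/(-9628) + 23008/(6305 - 474)) - 30833) = -279531290*((5030*(-1/9628) + 23008/5831) - 30833)/18637 = -279531290*((-2515/4814 + 23008*(1/5831)) - 30833)/18637 = -279531290*((-2515/4814 + 23008/5831) - 30833)/18637 = -279531290*(96095547/28070434 - 30833)/18637 = -279531290/18637*(-865399595975/28070434) = 4170797679799492375/9019804801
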